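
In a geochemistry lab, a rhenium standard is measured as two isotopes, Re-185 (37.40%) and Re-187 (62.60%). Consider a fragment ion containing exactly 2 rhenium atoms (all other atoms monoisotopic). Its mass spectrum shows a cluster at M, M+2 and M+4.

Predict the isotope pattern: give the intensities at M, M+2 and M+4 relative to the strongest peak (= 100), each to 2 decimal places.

Each Re atom is independently Re-185 (p = 0.3740) or Re-187 (q = 0.6260); the cluster is the binomial expansion (p + q)^2.
P(M) = 0.3740^2 = 0.139876
P(M+2) = 2 × 0.3740^1 × 0.6260^1 = 0.468248
P(M+4) = 0.6260^2 = 0.391876
The M+2 peak is largest (0.468248); scaling to 100 gives 29.87 : 100.00 : 83.69.

29.87 : 100.00 : 83.69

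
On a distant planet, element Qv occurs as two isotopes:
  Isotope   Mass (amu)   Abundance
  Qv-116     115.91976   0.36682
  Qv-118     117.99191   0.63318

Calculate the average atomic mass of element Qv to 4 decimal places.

117.2318 amu

Ar = Σ fᵢ·mᵢ = 0.36682 × 115.91976 + 0.63318 × 117.99191
= 42.521686 + 74.710118 = 117.231804 amu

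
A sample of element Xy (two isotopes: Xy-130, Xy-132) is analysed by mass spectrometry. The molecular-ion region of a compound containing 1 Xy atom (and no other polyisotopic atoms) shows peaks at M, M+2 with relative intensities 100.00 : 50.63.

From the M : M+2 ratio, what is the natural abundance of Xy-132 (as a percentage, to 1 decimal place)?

33.6%

Let p = fractional abundance of Xy-130. I(M+2)/I(M) = [C(1,1)·p^0·(1−p)] / p^1 = 1·(1−p)/p = 50.63/100.00 = 0.5063
(1−p)/p = 0.5063/1 = 0.5063  ⇒  p = 1/(1 + 0.5063) = 0.6639
Xy-130: 66.4%, Xy-132: 33.6%.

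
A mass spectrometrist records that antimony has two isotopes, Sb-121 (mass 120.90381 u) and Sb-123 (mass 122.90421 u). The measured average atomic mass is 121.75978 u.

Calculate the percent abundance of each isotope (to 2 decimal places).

With x = fraction of Sb-121 (so Sb-123 is 1 − x):
120.90381·x + 122.90421·(1 − x) = 121.75978
(120.90381 − 122.90421)·x = 121.75978 − 122.90421
x = -1.14443 / -2.00040 = 0.57210 → 57.21% Sb-121, 42.79% Sb-123.

Sb-121: 57.21%, Sb-123: 42.79%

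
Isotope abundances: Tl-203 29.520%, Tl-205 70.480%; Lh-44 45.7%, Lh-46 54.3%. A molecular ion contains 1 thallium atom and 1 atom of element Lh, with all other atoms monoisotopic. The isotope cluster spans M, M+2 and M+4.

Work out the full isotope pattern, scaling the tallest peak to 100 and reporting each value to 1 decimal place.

28.0 : 100.0 : 79.3

Thallium pattern (n=1): 0.2952 : 0.7048
Element Lh pattern (n=1): 0.4570 : 0.5430
Convolve the two distributions (both contribute in 2-u steps):
  M: 0.2952×0.4570 = 0.134906
  M+2: 0.2952×0.5430 + 0.7048×0.4570 = 0.482387
  M+4: 0.7048×0.5430 = 0.382706
Scale to base peak (0.482387) = 100: 28.0 : 100.0 : 79.3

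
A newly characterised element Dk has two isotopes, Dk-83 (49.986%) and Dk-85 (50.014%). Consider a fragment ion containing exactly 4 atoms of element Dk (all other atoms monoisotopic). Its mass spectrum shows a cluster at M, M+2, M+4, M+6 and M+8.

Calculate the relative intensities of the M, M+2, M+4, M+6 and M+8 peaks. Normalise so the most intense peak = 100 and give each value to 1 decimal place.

16.6 : 66.6 : 100.0 : 66.7 : 16.7

The 4 Dk atoms are independent, so intensities follow the terms of (0.49986 + 0.50014)^4.
P(M) = 0.49986^4 = 0.062430
P(M+2) = 4 × 0.49986^3 × 0.50014^1 = 0.249860
P(M+4) = 6 × 0.49986^2 × 0.50014^2 = 0.375000
P(M+6) = 4 × 0.49986^1 × 0.50014^3 = 0.250140
P(M+8) = 0.50014^4 = 0.062570
The M+4 peak is largest (0.375000); scaling to 100 gives 16.6 : 66.6 : 100.0 : 66.7 : 16.7.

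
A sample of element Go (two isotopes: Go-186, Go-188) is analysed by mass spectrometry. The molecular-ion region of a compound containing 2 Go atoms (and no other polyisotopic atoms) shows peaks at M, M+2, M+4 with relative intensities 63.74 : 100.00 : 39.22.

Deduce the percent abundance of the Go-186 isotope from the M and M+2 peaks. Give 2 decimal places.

56.04%

Write p for the Go-186 fraction. I(M+2)/I(M) = [C(2,1)·p^1·(1−p)] / p^2 = 2·(1−p)/p = 100.00/63.74 = 1.5689
(1−p)/p = 1.5689/2 = 0.7844  ⇒  p = 1/(1 + 0.7844) = 0.5604
Go-186: 56.04%, Go-188: 43.96%.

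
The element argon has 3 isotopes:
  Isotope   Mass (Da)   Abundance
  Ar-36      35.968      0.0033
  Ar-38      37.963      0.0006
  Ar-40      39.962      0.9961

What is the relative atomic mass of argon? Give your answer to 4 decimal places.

The abundance-weighted mean is 0.0033 × 35.968 + 0.0006 × 37.963 + 0.9961 × 39.962
= 0.11869 + 0.02278 + 39.80615 = 39.94762 Da

39.9476 Da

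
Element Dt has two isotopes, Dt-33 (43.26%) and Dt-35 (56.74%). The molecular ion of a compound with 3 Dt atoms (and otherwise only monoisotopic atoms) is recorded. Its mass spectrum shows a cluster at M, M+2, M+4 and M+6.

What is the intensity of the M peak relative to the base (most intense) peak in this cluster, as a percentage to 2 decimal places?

19.38%

Term probabilities: M 0.0810, M+2 0.3186, M+4 0.4178, M+6 0.1827. Base peak = M+4.
P(M+4) = C(3,2) × 0.4326^1 × 0.5674^2 = 3 × 0.4326 × 0.32194276 = 0.417817 (base)
P(M) = C(3,0) × 0.4326^3 × 0.5674^0 = 1 × 0.08095796 × 1.0000 = 0.080958
Relative intensity = 0.080958 / 0.417817 × 100 = 19.38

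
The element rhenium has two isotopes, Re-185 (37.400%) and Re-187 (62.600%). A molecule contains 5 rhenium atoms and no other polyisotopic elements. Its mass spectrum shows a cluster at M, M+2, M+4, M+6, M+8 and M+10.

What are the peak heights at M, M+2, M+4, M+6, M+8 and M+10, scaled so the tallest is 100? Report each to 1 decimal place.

2.1 : 17.8 : 59.7 : 100.0 : 83.7 : 28.0

The 5 Re atoms are independent, so intensities follow the terms of (0.37400 + 0.62600)^5.
P(M) = 0.37400^5 = 0.007317
P(M+2) = 5 × 0.37400^4 × 0.62600^1 = 0.061239
P(M+4) = 10 × 0.37400^3 × 0.62600^2 = 0.205005
P(M+6) = 10 × 0.37400^2 × 0.62600^3 = 0.343136
P(M+8) = 5 × 0.37400^1 × 0.62600^4 = 0.287170
P(M+10) = 0.62600^5 = 0.096133
The M+6 peak is largest (0.343136); scaling to 100 gives 2.1 : 17.8 : 59.7 : 100.0 : 83.7 : 28.0.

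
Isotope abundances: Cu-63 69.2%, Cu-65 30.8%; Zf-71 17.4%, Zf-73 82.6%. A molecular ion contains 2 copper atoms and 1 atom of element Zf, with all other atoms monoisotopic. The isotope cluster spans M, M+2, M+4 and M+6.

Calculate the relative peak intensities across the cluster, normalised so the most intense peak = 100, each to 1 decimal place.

Copper pattern (n=2): 0.478864 : 0.426272 : 0.094864
Element Zf pattern (n=1): 0.1740 : 0.8260
Convolve the two distributions (both contribute in 2-u steps):
  M: 0.478864×0.1740 = 0.083322
  M+2: 0.478864×0.8260 + 0.426272×0.1740 = 0.469713
  M+4: 0.426272×0.8260 + 0.094864×0.1740 = 0.368607
  M+6: 0.094864×0.8260 = 0.078358
Scale to base peak (0.469713) = 100: 17.7 : 100.0 : 78.5 : 16.7

17.7 : 100.0 : 78.5 : 16.7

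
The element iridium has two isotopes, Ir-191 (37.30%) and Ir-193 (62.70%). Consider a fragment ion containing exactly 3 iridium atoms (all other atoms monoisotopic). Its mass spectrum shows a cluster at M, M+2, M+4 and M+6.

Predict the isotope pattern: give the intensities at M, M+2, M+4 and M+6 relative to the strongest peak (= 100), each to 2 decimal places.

11.80 : 59.49 : 100.00 : 56.03

Expanding (0.3730 + 0.6270)^3:
P(M) = 0.3730^3 = 0.051895
P(M+2) = 3 × 0.3730^2 × 0.6270^1 = 0.261702
P(M+4) = 3 × 0.3730^1 × 0.6270^2 = 0.439911
P(M+6) = 0.6270^3 = 0.246492
The M+4 peak is largest (0.439911); scaling to 100 gives 11.80 : 59.49 : 100.00 : 56.03.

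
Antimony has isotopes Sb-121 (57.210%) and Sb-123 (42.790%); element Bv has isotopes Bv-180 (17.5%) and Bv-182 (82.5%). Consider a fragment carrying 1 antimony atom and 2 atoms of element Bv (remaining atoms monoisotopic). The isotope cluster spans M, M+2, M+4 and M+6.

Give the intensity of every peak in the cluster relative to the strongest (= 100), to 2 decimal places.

Antimony pattern (n=1): 0.5721 : 0.4279
Element Bv pattern (n=2): 0.030625 : 0.28875 : 0.680625
Convolve the two distributions (both contribute in 2-u steps):
  M: 0.5721×0.030625 = 0.017521
  M+2: 0.5721×0.28875 + 0.4279×0.030625 = 0.178298
  M+4: 0.5721×0.680625 + 0.4279×0.28875 = 0.512942
  M+6: 0.4279×0.680625 = 0.291239
Scale to base peak (0.512942) = 100: 3.42 : 34.76 : 100.00 : 56.78

3.42 : 34.76 : 100.00 : 56.78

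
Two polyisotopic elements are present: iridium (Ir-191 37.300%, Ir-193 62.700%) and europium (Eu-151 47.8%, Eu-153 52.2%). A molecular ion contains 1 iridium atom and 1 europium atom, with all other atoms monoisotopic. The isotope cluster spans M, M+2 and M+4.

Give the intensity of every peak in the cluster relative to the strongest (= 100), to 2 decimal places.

36.06 : 100.00 : 66.20

Iridium pattern (n=1): 0.3730 : 0.6270
Europium pattern (n=1): 0.4780 : 0.5220
Convolve the two distributions (both contribute in 2-u steps):
  M: 0.3730×0.4780 = 0.178294
  M+2: 0.3730×0.5220 + 0.6270×0.4780 = 0.494412
  M+4: 0.6270×0.5220 = 0.327294
Scale to base peak (0.494412) = 100: 36.06 : 100.00 : 66.20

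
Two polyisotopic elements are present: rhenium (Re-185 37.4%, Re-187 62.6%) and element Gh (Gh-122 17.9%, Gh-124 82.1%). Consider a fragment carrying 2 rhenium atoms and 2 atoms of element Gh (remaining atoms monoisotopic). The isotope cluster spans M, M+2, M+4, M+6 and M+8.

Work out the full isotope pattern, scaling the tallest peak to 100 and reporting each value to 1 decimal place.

Rhenium pattern (n=2): 0.139876 : 0.468248 : 0.391876
Element Gh pattern (n=2): 0.032041 : 0.293918 : 0.674041
Convolve the two distributions (both contribute in 2-u steps):
  M: 0.139876×0.032041 = 0.004482
  M+2: 0.139876×0.293918 + 0.468248×0.032041 = 0.056115
  M+4: 0.139876×0.674041 + 0.468248×0.293918 + 0.391876×0.032041 = 0.244465
  M+6: 0.468248×0.674041 + 0.391876×0.293918 = 0.430798
  M+8: 0.391876×0.674041 = 0.264140
Scale to base peak (0.430798) = 100: 1.0 : 13.0 : 56.7 : 100.0 : 61.3

1.0 : 13.0 : 56.7 : 100.0 : 61.3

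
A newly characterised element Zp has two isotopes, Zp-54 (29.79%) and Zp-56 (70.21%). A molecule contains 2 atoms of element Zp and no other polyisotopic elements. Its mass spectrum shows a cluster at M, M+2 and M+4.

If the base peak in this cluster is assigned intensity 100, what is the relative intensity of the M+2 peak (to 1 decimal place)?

84.9

Term probabilities: M 0.0887, M+2 0.4183, M+4 0.4929. Base peak = M+4.
P(M+4) = C(2,2) × 0.2979^0 × 0.7021^2 = 1 × 1.0000 × 0.49294441 = 0.492944 (base)
P(M+2) = C(2,1) × 0.2979^1 × 0.7021^1 = 2 × 0.2979 × 0.7021 = 0.418311
Relative intensity = 0.418311 / 0.492944 × 100 = 84.9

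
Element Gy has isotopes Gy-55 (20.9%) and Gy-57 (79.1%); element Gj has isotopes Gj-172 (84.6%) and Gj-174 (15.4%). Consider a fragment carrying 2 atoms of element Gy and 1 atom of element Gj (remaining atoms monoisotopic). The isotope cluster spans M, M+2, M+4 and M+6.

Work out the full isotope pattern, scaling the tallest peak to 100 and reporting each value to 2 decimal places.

6.37 : 49.37 : 100.00 : 16.61

Element Gy pattern (n=2): 0.043681 : 0.330638 : 0.625681
Element Gj pattern (n=1): 0.8460 : 0.1540
Convolve the two distributions (both contribute in 2-u steps):
  M: 0.043681×0.8460 = 0.036954
  M+2: 0.043681×0.1540 + 0.330638×0.8460 = 0.286447
  M+4: 0.330638×0.1540 + 0.625681×0.8460 = 0.580244
  M+6: 0.625681×0.1540 = 0.096355
Scale to base peak (0.580244) = 100: 6.37 : 49.37 : 100.00 : 16.61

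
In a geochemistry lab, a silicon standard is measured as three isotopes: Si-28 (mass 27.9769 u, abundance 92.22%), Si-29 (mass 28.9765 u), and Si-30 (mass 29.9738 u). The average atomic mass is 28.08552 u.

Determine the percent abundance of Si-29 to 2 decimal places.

The remaining 7.78% is split between Si-29 (fraction x) and Si-30 (fraction 0.0778 − x).
Substituting: 28.9765x + 29.9738(0.0778 − x) = 2.28522282
(28.9765 − 29.9738)x = -0.04673882  ⇒  x = 0.04687, y = 0.03093
Si-29: 4.69%, Si-30: 3.09%.

4.69%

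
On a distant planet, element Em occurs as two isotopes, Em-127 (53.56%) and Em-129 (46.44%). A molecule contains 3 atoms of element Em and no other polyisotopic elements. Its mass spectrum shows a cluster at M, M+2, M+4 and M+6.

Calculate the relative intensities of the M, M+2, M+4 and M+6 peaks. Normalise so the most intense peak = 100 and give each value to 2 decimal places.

Each Em atom is independently Em-127 (p = 0.5356) or Em-129 (q = 0.4644); the cluster is the binomial expansion (p + q)^3.
P(M) = 0.5356^3 = 0.153646
P(M+2) = 3 × 0.5356^2 × 0.4644^1 = 0.399664
P(M+4) = 3 × 0.5356^1 × 0.4644^2 = 0.346534
P(M+6) = 0.4644^3 = 0.100156
The M+2 peak is largest (0.399664); scaling to 100 gives 38.44 : 100.00 : 86.71 : 25.06.

38.44 : 100.00 : 86.71 : 25.06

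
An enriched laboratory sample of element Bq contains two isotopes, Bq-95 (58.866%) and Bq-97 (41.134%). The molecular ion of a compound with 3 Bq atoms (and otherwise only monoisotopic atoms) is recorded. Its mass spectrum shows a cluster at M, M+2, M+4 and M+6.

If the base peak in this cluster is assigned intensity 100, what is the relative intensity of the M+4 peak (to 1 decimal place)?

Term probabilities: M 0.2040, M+2 0.4276, M+4 0.2988, M+6 0.0696. Base peak = M+2.
P(M+2) = C(3,1) × 0.58866^2 × 0.41134^1 = 3 × 0.3465206 × 0.41134 = 0.427613 (base)
P(M+4) = C(3,2) × 0.58866^1 × 0.41134^2 = 3 × 0.58866 × 0.1692006 = 0.298805
Relative intensity = 0.298805 / 0.427613 × 100 = 69.9

69.9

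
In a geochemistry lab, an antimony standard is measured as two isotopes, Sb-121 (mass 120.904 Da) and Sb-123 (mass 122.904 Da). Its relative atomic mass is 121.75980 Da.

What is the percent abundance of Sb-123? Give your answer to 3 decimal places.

With x = fraction of Sb-121 (so Sb-123 is 1 − x):
120.904·x + 122.904·(1 − x) = 121.75980
(120.904 − 122.904)·x = 121.75980 − 122.904
x = -1.14420 / -2.000 = 0.57210 → 57.210% Sb-121, 42.790% Sb-123.

42.790%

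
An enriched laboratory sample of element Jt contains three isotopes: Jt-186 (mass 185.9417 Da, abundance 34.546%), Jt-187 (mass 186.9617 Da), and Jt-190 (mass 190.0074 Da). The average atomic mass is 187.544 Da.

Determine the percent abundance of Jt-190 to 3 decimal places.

Let x and y be the fractions of Jt-187 and Jt-190. Then x + y = 1 − 0.34546 = 0.65454 and 186.9617x + 190.0074y = 187.544 − 0.34546×185.9417 = 123.308580318.
Substituting: 186.9617x + 190.0074(0.65454 − x) = 123.308580318
(186.9617 − 190.0074)x = -1.058863278  ⇒  x = 0.34766, y = 0.30688
Jt-187: 34.766%, Jt-190: 30.688%.

30.688%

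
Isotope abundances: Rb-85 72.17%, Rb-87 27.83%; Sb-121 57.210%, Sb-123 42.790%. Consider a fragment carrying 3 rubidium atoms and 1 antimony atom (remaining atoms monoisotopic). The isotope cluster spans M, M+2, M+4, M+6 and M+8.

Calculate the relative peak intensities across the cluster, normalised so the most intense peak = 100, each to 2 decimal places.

52.50 : 100.00 : 68.85 : 20.53 : 2.25

Rubidium pattern (n=3): 0.37589809 : 0.43485841 : 0.16768892 : 0.02155458
Antimony pattern (n=1): 0.5721 : 0.4279
Convolve the two distributions (both contribute in 2-u steps):
  M: 0.37589809×0.5721 = 0.215051
  M+2: 0.37589809×0.4279 + 0.43485841×0.5721 = 0.409629
  M+4: 0.43485841×0.4279 + 0.16768892×0.5721 = 0.282011
  M+6: 0.16768892×0.4279 + 0.02155458×0.5721 = 0.084085
  M+8: 0.02155458×0.4279 = 0.009223
Scale to base peak (0.409629) = 100: 52.50 : 100.00 : 68.85 : 20.53 : 2.25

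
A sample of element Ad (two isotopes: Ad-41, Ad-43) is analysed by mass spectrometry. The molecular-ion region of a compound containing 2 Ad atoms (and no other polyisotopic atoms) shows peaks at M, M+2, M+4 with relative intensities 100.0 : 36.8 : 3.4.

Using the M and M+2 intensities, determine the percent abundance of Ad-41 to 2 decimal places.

Let p = fractional abundance of Ad-41. I(M+2)/I(M) = [C(2,1)·p^1·(1−p)] / p^2 = 2·(1−p)/p = 36.8/100.0 = 0.3680
(1−p)/p = 0.3680/2 = 0.1840  ⇒  p = 1/(1 + 0.1840) = 0.8446
Ad-41: 84.46%, Ad-43: 15.54%.

84.46%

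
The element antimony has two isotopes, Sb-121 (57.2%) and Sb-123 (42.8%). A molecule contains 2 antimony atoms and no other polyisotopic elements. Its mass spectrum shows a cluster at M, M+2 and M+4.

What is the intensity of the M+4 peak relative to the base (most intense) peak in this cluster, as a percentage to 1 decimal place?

37.4%

(0.572 + 0.428)^2 gives M 0.3272, M+2 0.4896, M+4 0.1832; the largest is M+2.
P(M+2) = C(2,1) × 0.572^1 × 0.428^1 = 2 × 0.5720 × 0.4280 = 0.489632 (base)
P(M+4) = C(2,2) × 0.572^0 × 0.428^2 = 1 × 1.0000 × 0.183184 = 0.183184
Relative intensity = 0.183184 / 0.489632 × 100 = 37.4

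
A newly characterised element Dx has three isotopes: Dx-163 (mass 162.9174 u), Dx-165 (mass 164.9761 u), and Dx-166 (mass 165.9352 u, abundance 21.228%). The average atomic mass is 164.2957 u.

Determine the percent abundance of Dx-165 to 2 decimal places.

The remaining 78.772% is split between Dx-163 (fraction x) and Dx-165 (fraction 0.78772 − x).
Substituting: 162.9174x + 164.9761(0.78772 − x) = 129.070975744
(162.9174 − 164.9761)x = -0.883997748  ⇒  x = 0.42940, y = 0.35832
Dx-163: 42.94%, Dx-165: 35.83%.

35.83%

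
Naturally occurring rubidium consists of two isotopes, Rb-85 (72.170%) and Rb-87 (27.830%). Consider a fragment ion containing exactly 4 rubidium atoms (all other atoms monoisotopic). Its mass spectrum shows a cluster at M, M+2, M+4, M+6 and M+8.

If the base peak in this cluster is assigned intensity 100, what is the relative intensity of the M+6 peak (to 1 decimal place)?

(0.72170 + 0.27830)^4 gives M 0.2713, M+2 0.4184, M+4 0.2420, M+6 0.0622, M+8 0.0060; the largest is M+2.
P(M+2) = C(4,1) × 0.72170^3 × 0.27830^1 = 4 × 0.37589809 × 0.2783 = 0.418450 (base)
P(M+6) = C(4,3) × 0.72170^1 × 0.27830^3 = 4 × 0.7217 × 0.02155458 = 0.062224
Relative intensity = 0.062224 / 0.418450 × 100 = 14.9

14.9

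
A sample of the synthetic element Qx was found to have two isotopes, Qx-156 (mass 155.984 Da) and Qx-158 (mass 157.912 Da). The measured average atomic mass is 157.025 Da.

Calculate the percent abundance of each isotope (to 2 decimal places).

Qx-156: 46.01%, Qx-158: 53.99%

With x = fraction of Qx-156 (so Qx-158 is 1 − x):
155.984·x + 157.912·(1 − x) = 157.025
(155.984 − 157.912)·x = 157.025 − 157.912
x = -0.887 / -1.928 = 0.46006 → 46.01% Qx-156, 53.99% Qx-158.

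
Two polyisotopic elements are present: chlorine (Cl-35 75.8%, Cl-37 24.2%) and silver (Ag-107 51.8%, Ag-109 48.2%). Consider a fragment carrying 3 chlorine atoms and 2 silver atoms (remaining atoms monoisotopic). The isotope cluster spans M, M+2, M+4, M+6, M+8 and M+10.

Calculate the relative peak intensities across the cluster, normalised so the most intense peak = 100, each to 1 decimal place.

Chlorine pattern (n=3): 0.43551951 : 0.41713346 : 0.13317454 : 0.01417249
Silver pattern (n=2): 0.268324 : 0.499352 : 0.232324
Convolve the two distributions (both contribute in 2-u steps):
  M: 0.43551951×0.268324 = 0.116860
  M+2: 0.43551951×0.499352 + 0.41713346×0.268324 = 0.329404
  M+4: 0.43551951×0.232324 + 0.41713346×0.499352 + 0.13317454×0.268324 = 0.345212
  M+6: 0.41713346×0.232324 + 0.13317454×0.499352 + 0.01417249×0.268324 = 0.167214
  M+8: 0.13317454×0.232324 + 0.01417249×0.499352 = 0.038017
  M+10: 0.01417249×0.232324 = 0.003293
Scale to base peak (0.345212) = 100: 33.9 : 95.4 : 100.0 : 48.4 : 11.0 : 1.0

33.9 : 95.4 : 100.0 : 48.4 : 11.0 : 1.0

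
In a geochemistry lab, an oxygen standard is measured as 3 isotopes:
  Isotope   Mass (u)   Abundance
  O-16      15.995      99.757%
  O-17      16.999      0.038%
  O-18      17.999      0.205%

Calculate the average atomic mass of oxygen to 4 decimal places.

15.9995 u

Weight each isotope mass by its fractional abundance: 0.99757 × 15.995 + 0.00038 × 16.999 + 0.00205 × 17.999
= 15.95613 + 0.00646 + 0.03690 = 15.99949 u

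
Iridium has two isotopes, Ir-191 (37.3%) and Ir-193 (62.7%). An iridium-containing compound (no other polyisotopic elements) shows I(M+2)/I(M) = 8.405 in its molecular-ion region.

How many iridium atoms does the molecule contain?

5

The M+2/M ratio from n Ir atoms is n · q/p = n · 0.627/0.373.
n = 8.405 × 0.373/0.627 = 5.00 ≈ 5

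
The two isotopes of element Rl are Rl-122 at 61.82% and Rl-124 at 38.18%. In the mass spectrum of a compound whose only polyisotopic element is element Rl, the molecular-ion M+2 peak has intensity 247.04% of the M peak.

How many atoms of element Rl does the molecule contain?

4

For n independent Rl atoms, I(M+2)/I(M) = n · (abundance Rl-124) / (abundance Rl-122) = n · 0.3818/0.6182.
n = 2.4704 × 0.6182/0.3818 = 4.00 ≈ 4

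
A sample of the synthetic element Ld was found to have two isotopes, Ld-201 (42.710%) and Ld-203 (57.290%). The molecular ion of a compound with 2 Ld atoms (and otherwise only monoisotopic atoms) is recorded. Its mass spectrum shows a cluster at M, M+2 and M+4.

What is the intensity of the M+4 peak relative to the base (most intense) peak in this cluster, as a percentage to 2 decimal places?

67.07%

(0.42710 + 0.57290)^2 gives M 0.1824, M+2 0.4894, M+4 0.3282; the largest is M+2.
P(M+2) = C(2,1) × 0.42710^1 × 0.57290^1 = 2 × 0.4271 × 0.5729 = 0.489371 (base)
P(M+4) = C(2,2) × 0.42710^0 × 0.57290^2 = 1 × 1.0000 × 0.32821441 = 0.328214
Relative intensity = 0.328214 / 0.489371 × 100 = 67.07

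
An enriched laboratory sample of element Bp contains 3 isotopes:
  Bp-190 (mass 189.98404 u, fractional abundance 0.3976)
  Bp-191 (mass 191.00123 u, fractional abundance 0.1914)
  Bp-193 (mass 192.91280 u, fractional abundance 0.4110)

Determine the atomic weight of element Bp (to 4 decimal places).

Weight each isotope mass by its fractional abundance: 0.3976 × 189.98404 + 0.1914 × 191.00123 + 0.4110 × 192.91280
= 75.537654 + 36.557635 + 79.287161 = 191.382450 u

191.3825 u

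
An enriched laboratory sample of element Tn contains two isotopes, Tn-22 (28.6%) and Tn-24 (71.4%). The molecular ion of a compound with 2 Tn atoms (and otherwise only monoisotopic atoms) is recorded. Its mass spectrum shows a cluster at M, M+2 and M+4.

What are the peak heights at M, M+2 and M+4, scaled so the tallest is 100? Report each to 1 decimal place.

16.0 : 80.1 : 100.0

The 2 Tn atoms are independent, so intensities follow the terms of (0.286 + 0.714)^2.
P(M) = 0.286^2 = 0.081796
P(M+2) = 2 × 0.286^1 × 0.714^1 = 0.408408
P(M+4) = 0.714^2 = 0.509796
The M+4 peak is largest (0.509796); scaling to 100 gives 16.0 : 80.1 : 100.0.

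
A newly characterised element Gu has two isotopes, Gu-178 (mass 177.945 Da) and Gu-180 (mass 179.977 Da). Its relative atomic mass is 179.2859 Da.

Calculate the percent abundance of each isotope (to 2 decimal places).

Gu-178: 34.01%, Gu-180: 65.99%

Writing the weighted mean with unknown fraction x of Gu-178:
177.945·x + 179.977·(1 − x) = 179.2859
(177.945 − 179.977)·x = 179.2859 − 179.977
x = -0.6911 / -2.032 = 0.34011 → 34.01% Gu-178, 65.99% Gu-180.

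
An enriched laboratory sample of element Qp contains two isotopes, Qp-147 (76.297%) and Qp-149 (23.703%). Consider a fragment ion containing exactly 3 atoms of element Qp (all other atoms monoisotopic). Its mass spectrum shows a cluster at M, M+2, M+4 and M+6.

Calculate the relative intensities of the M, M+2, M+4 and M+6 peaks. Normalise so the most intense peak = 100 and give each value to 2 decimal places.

Expanding (0.76297 + 0.23703)^3:
P(M) = 0.76297^3 = 0.444143
P(M+2) = 3 × 0.76297^2 × 0.23703^1 = 0.413942
P(M+4) = 3 × 0.76297^1 × 0.23703^2 = 0.128598
P(M+6) = 0.23703^3 = 0.013317
The M peak is largest (0.444143); scaling to 100 gives 100.00 : 93.20 : 28.95 : 3.00.

100.00 : 93.20 : 28.95 : 3.00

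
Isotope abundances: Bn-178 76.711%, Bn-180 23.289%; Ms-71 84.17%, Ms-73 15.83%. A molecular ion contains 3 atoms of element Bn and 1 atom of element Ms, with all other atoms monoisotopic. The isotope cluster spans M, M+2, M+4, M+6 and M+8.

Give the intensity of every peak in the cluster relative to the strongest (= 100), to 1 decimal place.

Element Bn pattern (n=3): 0.45141183 : 0.41113778 : 0.12481897 : 0.01263143
Element Ms pattern (n=1): 0.8417 : 0.1583
Convolve the two distributions (both contribute in 2-u steps):
  M: 0.45141183×0.8417 = 0.379953
  M+2: 0.45141183×0.1583 + 0.41113778×0.8417 = 0.417513
  M+4: 0.41113778×0.1583 + 0.12481897×0.8417 = 0.170143
  M+6: 0.12481897×0.1583 + 0.01263143×0.8417 = 0.030391
  M+8: 0.01263143×0.1583 = 0.002000
Scale to base peak (0.417513) = 100: 91.0 : 100.0 : 40.8 : 7.3 : 0.5

91.0 : 100.0 : 40.8 : 7.3 : 0.5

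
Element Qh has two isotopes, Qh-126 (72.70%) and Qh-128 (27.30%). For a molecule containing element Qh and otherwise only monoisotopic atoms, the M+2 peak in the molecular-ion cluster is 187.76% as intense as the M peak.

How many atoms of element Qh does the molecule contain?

With n Qh atoms, P(M+2)/P(M) = C(n,1)·p^(n−1)q / p^n = n·q/p = n · 0.2730/0.7270.
n = 1.8776 × 0.7270/0.2730 = 5.00 ≈ 5

5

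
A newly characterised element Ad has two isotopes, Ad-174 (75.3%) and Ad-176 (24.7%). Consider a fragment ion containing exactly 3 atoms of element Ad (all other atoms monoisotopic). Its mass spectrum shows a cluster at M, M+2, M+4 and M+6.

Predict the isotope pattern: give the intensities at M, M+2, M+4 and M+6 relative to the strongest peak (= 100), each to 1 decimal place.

100.0 : 98.4 : 32.3 : 3.5

Each Ad atom is independently Ad-174 (p = 0.753) or Ad-176 (q = 0.247); the cluster is the binomial expansion (p + q)^3.
P(M) = 0.753^3 = 0.426958
P(M+2) = 3 × 0.753^2 × 0.247^1 = 0.420154
P(M+4) = 3 × 0.753^1 × 0.247^2 = 0.137819
P(M+6) = 0.247^3 = 0.015069
The M peak is largest (0.426958); scaling to 100 gives 100.0 : 98.4 : 32.3 : 3.5.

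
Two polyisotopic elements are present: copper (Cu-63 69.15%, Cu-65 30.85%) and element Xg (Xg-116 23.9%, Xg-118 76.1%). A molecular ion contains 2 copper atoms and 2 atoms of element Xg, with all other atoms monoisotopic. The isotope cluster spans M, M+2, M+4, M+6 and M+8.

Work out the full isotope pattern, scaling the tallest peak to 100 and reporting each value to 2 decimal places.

Copper pattern (n=2): 0.47817225 : 0.4266555 : 0.09517225
Element Xg pattern (n=2): 0.057121 : 0.363758 : 0.579121
Convolve the two distributions (both contribute in 2-u steps):
  M: 0.47817225×0.057121 = 0.027314
  M+2: 0.47817225×0.363758 + 0.4266555×0.057121 = 0.198310
  M+4: 0.47817225×0.579121 + 0.4266555×0.363758 + 0.09517225×0.057121 = 0.437555
  M+6: 0.4266555×0.579121 + 0.09517225×0.363758 = 0.281705
  M+8: 0.09517225×0.579121 = 0.055116
Scale to base peak (0.437555) = 100: 6.24 : 45.32 : 100.00 : 64.38 : 12.60

6.24 : 45.32 : 100.00 : 64.38 : 12.60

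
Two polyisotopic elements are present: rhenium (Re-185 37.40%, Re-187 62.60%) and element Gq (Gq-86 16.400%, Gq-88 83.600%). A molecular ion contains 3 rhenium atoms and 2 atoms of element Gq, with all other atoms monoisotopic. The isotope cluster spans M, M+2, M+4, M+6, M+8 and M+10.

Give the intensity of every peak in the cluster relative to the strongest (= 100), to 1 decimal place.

0.4 : 5.7 : 32.1 : 83.0 : 100.0 : 45.8

Rhenium pattern (n=3): 0.05231362 : 0.26268713 : 0.43968487 : 0.24531438
Element Gq pattern (n=2): 0.026896 : 0.274208 : 0.698896
Convolve the two distributions (both contribute in 2-u steps):
  M: 0.05231362×0.026896 = 0.001407
  M+2: 0.05231362×0.274208 + 0.26268713×0.026896 = 0.021410
  M+4: 0.05231362×0.698896 + 0.26268713×0.274208 + 0.43968487×0.026896 = 0.120418
  M+6: 0.26268713×0.698896 + 0.43968487×0.274208 + 0.24531438×0.026896 = 0.310754
  M+8: 0.43968487×0.698896 + 0.24531438×0.274208 = 0.374561
  M+10: 0.24531438×0.698896 = 0.171449
Scale to base peak (0.374561) = 100: 0.4 : 5.7 : 32.1 : 83.0 : 100.0 : 45.8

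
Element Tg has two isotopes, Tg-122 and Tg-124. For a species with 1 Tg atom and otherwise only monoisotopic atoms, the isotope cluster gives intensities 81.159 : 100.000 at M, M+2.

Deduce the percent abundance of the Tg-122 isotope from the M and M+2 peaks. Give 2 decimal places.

Let p = fractional abundance of Tg-122. I(M+2)/I(M) = [C(1,1)·p^0·(1−p)] / p^1 = 1·(1−p)/p = 100.000/81.159 = 1.2321
(1−p)/p = 1.2321/1 = 1.2321  ⇒  p = 1/(1 + 1.2321) = 0.4480
Tg-122: 44.80%, Tg-124: 55.20%.

44.80%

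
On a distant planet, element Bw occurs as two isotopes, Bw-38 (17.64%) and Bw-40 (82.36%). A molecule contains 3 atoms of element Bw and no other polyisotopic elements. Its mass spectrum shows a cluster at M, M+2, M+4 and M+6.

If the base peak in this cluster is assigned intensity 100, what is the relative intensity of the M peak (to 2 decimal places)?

Term probabilities: M 0.0055, M+2 0.0769, M+4 0.3590, M+6 0.5587. Base peak = M+6.
P(M+6) = C(3,3) × 0.1764^0 × 0.8236^3 = 1 × 1.0000 × 0.55866185 = 0.558662 (base)
P(M) = C(3,0) × 0.1764^3 × 0.8236^0 = 1 × 0.00548903 × 1.0000 = 0.005489
Relative intensity = 0.005489 / 0.558662 × 100 = 0.98

0.98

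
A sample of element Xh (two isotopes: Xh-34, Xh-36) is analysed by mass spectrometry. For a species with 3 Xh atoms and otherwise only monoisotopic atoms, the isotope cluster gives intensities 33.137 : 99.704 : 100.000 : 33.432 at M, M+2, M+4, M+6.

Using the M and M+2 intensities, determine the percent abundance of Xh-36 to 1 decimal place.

50.1%

If p is the fraction of Xh that is Xh-34, then I(M+2)/I(M) = [C(3,1)·p^2·(1−p)] / p^3 = 3·(1−p)/p = 99.704/33.137 = 3.0088
(1−p)/p = 3.0088/3 = 1.0029  ⇒  p = 1/(1 + 1.0029) = 0.4993
Xh-34: 49.9%, Xh-36: 50.1%.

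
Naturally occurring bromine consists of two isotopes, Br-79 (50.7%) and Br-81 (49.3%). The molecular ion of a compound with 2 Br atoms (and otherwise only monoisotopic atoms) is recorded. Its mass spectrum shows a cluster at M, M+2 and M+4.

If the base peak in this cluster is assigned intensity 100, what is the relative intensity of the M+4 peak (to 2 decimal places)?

(0.507 + 0.493)^2 gives M 0.2570, M+2 0.4999, M+4 0.2430; the largest is M+2.
P(M+2) = C(2,1) × 0.507^1 × 0.493^1 = 2 × 0.5070 × 0.4930 = 0.499902 (base)
P(M+4) = C(2,2) × 0.507^0 × 0.493^2 = 1 × 1.0000 × 0.243049 = 0.243049
Relative intensity = 0.243049 / 0.499902 × 100 = 48.62

48.62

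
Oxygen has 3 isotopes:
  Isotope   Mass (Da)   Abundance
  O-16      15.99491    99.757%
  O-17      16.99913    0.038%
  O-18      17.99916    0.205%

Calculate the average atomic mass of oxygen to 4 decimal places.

15.9994 Da

The abundance-weighted mean is 0.99757 × 15.99491 + 0.00038 × 16.99913 + 0.00205 × 17.99916
= 15.956042 + 0.006460 + 0.036898 = 15.999400 Da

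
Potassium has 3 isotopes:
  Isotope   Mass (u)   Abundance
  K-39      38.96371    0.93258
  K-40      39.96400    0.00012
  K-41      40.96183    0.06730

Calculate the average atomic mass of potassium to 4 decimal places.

39.0983 u

Average mass = Σ (abundance × isotope mass) = 0.93258 × 38.96371 + 0.00012 × 39.96400 + 0.06730 × 40.96183
= 36.336777 + 0.004796 + 2.756731 = 39.098304 u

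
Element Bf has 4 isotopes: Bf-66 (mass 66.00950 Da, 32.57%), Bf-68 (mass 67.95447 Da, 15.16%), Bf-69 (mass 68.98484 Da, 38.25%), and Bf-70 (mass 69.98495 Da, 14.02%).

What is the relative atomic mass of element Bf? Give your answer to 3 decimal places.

68.000 Da

Average mass = Σ (abundance × isotope mass) = 0.3257 × 66.00950 + 0.1516 × 67.95447 + 0.3825 × 68.98484 + 0.1402 × 69.98495
= 21.499294 + 10.301898 + 26.386701 + 9.811890 = 67.999783 Da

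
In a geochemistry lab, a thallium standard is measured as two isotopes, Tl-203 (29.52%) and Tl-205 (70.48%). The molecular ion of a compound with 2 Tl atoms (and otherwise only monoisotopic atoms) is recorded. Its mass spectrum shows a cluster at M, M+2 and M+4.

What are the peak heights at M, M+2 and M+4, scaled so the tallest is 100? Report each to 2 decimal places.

17.54 : 83.77 : 100.00

The 2 Tl atoms are independent, so intensities follow the terms of (0.2952 + 0.7048)^2.
P(M) = 0.2952^2 = 0.087143
P(M+2) = 2 × 0.2952^1 × 0.7048^1 = 0.416114
P(M+4) = 0.7048^2 = 0.496743
The M+4 peak is largest (0.496743); scaling to 100 gives 17.54 : 83.77 : 100.00.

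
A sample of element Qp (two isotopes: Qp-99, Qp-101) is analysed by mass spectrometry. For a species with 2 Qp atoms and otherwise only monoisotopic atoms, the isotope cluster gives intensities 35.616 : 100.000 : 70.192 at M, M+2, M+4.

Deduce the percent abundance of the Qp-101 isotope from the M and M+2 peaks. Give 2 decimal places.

58.40%

Let p = fractional abundance of Qp-99. I(M+2)/I(M) = [C(2,1)·p^1·(1−p)] / p^2 = 2·(1−p)/p = 100.000/35.616 = 2.8077
(1−p)/p = 2.8077/2 = 1.4039  ⇒  p = 1/(1 + 1.4039) = 0.4160
Qp-99: 41.60%, Qp-101: 58.40%.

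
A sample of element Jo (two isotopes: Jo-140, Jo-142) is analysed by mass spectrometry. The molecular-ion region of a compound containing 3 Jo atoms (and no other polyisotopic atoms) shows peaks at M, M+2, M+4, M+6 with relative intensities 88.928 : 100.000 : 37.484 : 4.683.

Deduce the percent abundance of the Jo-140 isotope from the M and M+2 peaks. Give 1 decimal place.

Write p for the Jo-140 fraction. I(M+2)/I(M) = [C(3,1)·p^2·(1−p)] / p^3 = 3·(1−p)/p = 100.000/88.928 = 1.1245
(1−p)/p = 1.1245/3 = 0.3748  ⇒  p = 1/(1 + 0.3748) = 0.7274
Jo-140: 72.7%, Jo-142: 27.3%.

72.7%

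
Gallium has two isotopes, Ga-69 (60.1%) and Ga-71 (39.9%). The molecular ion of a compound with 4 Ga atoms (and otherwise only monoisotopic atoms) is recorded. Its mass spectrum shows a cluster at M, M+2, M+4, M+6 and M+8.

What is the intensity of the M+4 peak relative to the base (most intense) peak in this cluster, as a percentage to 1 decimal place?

99.6%

Binomial terms of (0.601 + 0.399)^4: M 0.1305, M+2 0.3465, M+4 0.3450, M+6 0.1527, M+8 0.0253 → M+2 is the base peak.
P(M+2) = C(4,1) × 0.601^3 × 0.399^1 = 4 × 0.2170818 × 0.3990 = 0.346463 (base)
P(M+4) = C(4,2) × 0.601^2 × 0.399^2 = 6 × 0.361201 × 0.159201 = 0.345021
Relative intensity = 0.345021 / 0.346463 × 100 = 99.6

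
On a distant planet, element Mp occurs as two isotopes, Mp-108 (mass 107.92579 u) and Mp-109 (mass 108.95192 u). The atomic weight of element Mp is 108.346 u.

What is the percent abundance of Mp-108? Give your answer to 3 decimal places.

59.049%

With x = fraction of Mp-108 (so Mp-109 is 1 − x):
107.92579·x + 108.95192·(1 − x) = 108.346
(107.92579 − 108.95192)·x = 108.346 − 108.95192
x = -0.60592 / -1.02613 = 0.59049 → 59.049% Mp-108, 40.951% Mp-109.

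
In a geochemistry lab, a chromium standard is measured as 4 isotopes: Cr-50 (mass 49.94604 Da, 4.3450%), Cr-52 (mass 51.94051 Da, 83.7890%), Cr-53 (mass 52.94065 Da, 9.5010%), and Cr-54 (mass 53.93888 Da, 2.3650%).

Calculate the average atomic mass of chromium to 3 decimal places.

Ar = Σ fᵢ·mᵢ = 0.043450 × 49.94604 + 0.837890 × 51.94051 + 0.095010 × 52.94065 + 0.023650 × 53.93888
= 2.170155 + 43.520434 + 5.029891 + 1.275655 = 51.996135 Da

51.996 Da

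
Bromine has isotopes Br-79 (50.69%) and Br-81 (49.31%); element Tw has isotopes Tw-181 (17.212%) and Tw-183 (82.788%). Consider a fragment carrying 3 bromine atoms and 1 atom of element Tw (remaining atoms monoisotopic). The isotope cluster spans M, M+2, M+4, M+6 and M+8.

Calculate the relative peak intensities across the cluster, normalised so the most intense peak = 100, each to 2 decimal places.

5.93 : 45.79 : 100.00 : 86.37 : 26.24

Bromine pattern (n=3): 0.13024674 : 0.3801026 : 0.36975457 : 0.11989609
Element Tw pattern (n=1): 0.17212 : 0.82788
Convolve the two distributions (both contribute in 2-u steps):
  M: 0.13024674×0.17212 = 0.022418
  M+2: 0.13024674×0.82788 + 0.3801026×0.17212 = 0.173252
  M+4: 0.3801026×0.82788 + 0.36975457×0.17212 = 0.378321
  M+6: 0.36975457×0.82788 + 0.11989609×0.17212 = 0.326749
  M+8: 0.11989609×0.82788 = 0.099260
Scale to base peak (0.378321) = 100: 5.93 : 45.79 : 100.00 : 86.37 : 26.24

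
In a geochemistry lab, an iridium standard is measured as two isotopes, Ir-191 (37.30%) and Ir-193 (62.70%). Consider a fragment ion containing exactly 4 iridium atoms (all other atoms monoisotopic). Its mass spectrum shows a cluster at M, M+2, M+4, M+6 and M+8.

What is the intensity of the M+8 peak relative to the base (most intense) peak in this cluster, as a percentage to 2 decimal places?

(0.3730 + 0.6270)^4 gives M 0.0194, M+2 0.1302, M+4 0.3282, M+6 0.3678, M+8 0.1546; the largest is M+6.
P(M+6) = C(4,3) × 0.3730^1 × 0.6270^3 = 4 × 0.3730 × 0.24649188 = 0.367766 (base)
P(M+8) = C(4,4) × 0.3730^0 × 0.6270^4 = 1 × 1.0000 × 0.15455041 = 0.154550
Relative intensity = 0.154550 / 0.367766 × 100 = 42.02

42.02%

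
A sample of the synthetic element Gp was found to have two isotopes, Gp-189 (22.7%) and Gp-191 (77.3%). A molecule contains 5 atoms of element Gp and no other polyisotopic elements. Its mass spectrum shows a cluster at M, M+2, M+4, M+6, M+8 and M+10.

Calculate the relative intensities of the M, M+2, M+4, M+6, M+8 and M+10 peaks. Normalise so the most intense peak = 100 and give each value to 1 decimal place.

0.1 : 2.5 : 17.2 : 58.7 : 100.0 : 68.1

Expanding (0.227 + 0.773)^5:
P(M) = 0.227^5 = 0.000603
P(M+2) = 5 × 0.227^4 × 0.773^1 = 0.010262
P(M+4) = 10 × 0.227^3 × 0.773^2 = 0.069893
P(M+6) = 10 × 0.227^2 × 0.773^3 = 0.238007
P(M+8) = 5 × 0.227^1 × 0.773^4 = 0.405241
P(M+10) = 0.773^5 = 0.275993
The M+8 peak is largest (0.405241); scaling to 100 gives 0.1 : 2.5 : 17.2 : 58.7 : 100.0 : 68.1.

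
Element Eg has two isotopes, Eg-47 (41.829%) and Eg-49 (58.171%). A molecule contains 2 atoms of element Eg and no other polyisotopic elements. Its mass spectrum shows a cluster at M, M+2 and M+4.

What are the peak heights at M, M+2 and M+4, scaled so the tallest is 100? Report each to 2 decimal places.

35.95 : 100.00 : 69.53

Each Eg atom is independently Eg-47 (p = 0.41829) or Eg-49 (q = 0.58171); the cluster is the binomial expansion (p + q)^2.
P(M) = 0.41829^2 = 0.174967
P(M+2) = 2 × 0.41829^1 × 0.58171^1 = 0.486647
P(M+4) = 0.58171^2 = 0.338387
The M+2 peak is largest (0.486647); scaling to 100 gives 35.95 : 100.00 : 69.53.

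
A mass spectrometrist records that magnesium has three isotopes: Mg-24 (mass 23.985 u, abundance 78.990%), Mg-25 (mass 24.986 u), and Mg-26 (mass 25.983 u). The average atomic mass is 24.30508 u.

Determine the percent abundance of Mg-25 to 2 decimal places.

Let x and y be the fractions of Mg-25 and Mg-26. Then x + y = 1 − 0.78990 = 0.21010 and 24.986x + 25.983y = 24.30508 − 0.78990×23.985 = 5.3593285.
Substituting: 24.986x + 25.983(0.21010 − x) = 5.3593285
(24.986 − 25.983)x = -0.0996998  ⇒  x = 0.10000, y = 0.11010
Mg-25: 10.00%, Mg-26: 11.01%.

10.00%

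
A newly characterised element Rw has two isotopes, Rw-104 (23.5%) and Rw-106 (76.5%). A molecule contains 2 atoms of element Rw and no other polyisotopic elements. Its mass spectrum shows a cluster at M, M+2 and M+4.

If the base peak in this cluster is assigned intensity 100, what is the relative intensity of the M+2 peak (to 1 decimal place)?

Term probabilities: M 0.0552, M+2 0.3595, M+4 0.5852. Base peak = M+4.
P(M+4) = C(2,2) × 0.235^0 × 0.765^2 = 1 × 1.0000 × 0.585225 = 0.585225 (base)
P(M+2) = C(2,1) × 0.235^1 × 0.765^1 = 2 × 0.2350 × 0.7650 = 0.359550
Relative intensity = 0.359550 / 0.585225 × 100 = 61.4

61.4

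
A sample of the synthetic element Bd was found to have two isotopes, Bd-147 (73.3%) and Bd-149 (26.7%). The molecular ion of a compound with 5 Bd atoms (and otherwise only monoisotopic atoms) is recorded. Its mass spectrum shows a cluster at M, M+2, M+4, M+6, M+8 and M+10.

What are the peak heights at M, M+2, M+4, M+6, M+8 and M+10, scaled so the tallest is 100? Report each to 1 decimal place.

54.9 : 100.0 : 72.9 : 26.5 : 4.8 : 0.4

The 5 Bd atoms are independent, so intensities follow the terms of (0.733 + 0.267)^5.
P(M) = 0.733^5 = 0.211602
P(M+2) = 5 × 0.733^4 × 0.267^1 = 0.385387
P(M+4) = 10 × 0.733^3 × 0.267^2 = 0.280759
P(M+6) = 10 × 0.733^2 × 0.267^3 = 0.102268
P(M+8) = 5 × 0.733^1 × 0.267^4 = 0.018626
P(M+10) = 0.267^5 = 0.001357
The M+2 peak is largest (0.385387); scaling to 100 gives 54.9 : 100.0 : 72.9 : 26.5 : 4.8 : 0.4.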